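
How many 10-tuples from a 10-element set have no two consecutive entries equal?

Let g(n) count such strings. g(1) = 10, and each valid string of length n-1 extends in 9 ways (any symbol but the last), so g(n) = 9 g(n-1).
Total: g(10) = 10 x 9^9.

Final answer: 10 x 9^{9} = 3874204890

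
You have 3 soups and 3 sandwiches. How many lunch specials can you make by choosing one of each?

By the multiplication principle: 3 x 3.

Final answer: 9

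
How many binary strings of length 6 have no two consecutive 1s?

Let a(n) count valid strings. If the last bit is 0 the prefix is any valid string of length n-1; if it is 1 the string must end in 01 with a valid prefix of length n-2. So a(n) = a(n-1) + a(n-2), a(1)=2, a(2)=3.
Building up term by term: a(1)=2, a(2)=3, a(3)=5, a(4)=8, a(5)=13, a(6)=21.

Final answer: 21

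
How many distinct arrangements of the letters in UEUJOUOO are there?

Letters (E:1, J:1, O:3, U:3). Total letters: 8.
Permutations = 8!/(3! x 3!).

Final answer: 1120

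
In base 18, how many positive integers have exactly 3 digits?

These are the integers in [18^2, 18^3), so the count is 18^3 - 18^2 = 17 x 18^2.

Final answer: 5508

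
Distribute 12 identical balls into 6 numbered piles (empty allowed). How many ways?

Stars and bars: C(n+k-1, k-1) = C(17,5).

Final answer: C(17,5) = 6188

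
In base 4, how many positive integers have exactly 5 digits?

Leading digit: 3 options (nonzero). Other 4 digit(s): 4 options each.
Total: 3 x 4^4.

Final answer: 768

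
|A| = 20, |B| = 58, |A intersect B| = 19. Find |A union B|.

|A union B| = |A| + |B| - |A intersect B| = 20 + 58 - 19.

Final answer: 59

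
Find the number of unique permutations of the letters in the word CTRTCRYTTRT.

Letters (C:2, R:3, T:5, Y:1). Total letters: 11.
Permutations = 11!/(5! x 3! x 2!).

Final answer: 27720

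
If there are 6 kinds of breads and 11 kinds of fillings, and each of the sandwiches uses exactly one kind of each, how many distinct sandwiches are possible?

By the multiplication principle: 6 x 11.

Final answer: 66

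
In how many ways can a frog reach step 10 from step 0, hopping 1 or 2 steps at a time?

Let f(n) be the number of climbs. Removing the last move (1 or 2 steps) gives f(n) = f(n-1) + f(n-2); base cases f(1)=1, f(2)=2.
Computing successive values: f(1)=1, f(2)=2, f(3)=3, f(4)=5, f(5)=8, f(6)=13, f(7)=21, f(8)=34, f(9)=55, f(10)=89.

Final answer: 89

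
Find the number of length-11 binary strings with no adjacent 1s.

Classify by the final bit: ...0 gives a(n-1) strings, ...01 gives a(n-2) strings. Thus a(n) = a(n-1) + a(n-2) with a(1)=2, a(2)=3.
Computing successive values: a(1)=2, a(2)=3, a(3)=5, a(4)=8, a(5)=13, a(6)=21, a(7)=34, a(8)=55, a(9)=89, a(10)=144, a(11)=233.

Final answer: 233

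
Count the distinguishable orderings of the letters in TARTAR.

Letters (A:2, R:2, T:2). Total letters: 6.
Permutations = 6!/(2! x 2! x 2!).

Final answer: 90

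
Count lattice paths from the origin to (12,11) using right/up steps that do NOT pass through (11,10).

Total paths to (12,11): C(23,11) = 1352078.
Paths through (11,10): C(21,10) x C(2,1) = 705432.
Avoiding (11,10): 1352078 - 705432.

Final answer: 646646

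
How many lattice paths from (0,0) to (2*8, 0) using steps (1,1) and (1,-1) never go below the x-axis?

Total monotonic paths to (8,8): C(16,8) = 12870.
Reflecting each bad path at its first crossing gives a bijection with paths to (7,9): C(16,9) = 11440.
Valid Dyck paths: 12870 - 11440.
(Equivalently, C_{8} = C(16,8)/9 = 12870/9.)

Final answer: C_{8} = 1430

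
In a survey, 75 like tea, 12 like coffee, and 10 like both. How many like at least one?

|A union B| = |A| + |B| - |A intersect B| = 75 + 12 - 10.

Final answer: 77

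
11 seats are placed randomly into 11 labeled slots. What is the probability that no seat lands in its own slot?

Derangements satisfy D(n) = (n-1)(D(n-1) + D(n-2)), starting from D(0)=1, D(1)=0.
Building up: D(2)=1, D(3)=2, D(4)=9, D(5)=44, D(6)=265, D(7)=1854, D(8)=14833, D(9)=133496, D(10)=1334961, D(11)=14684570.
Total arrangements: 11! = 39916800.
Probability = D(11)/11! = 1468457/3991680.

Final answer: D(11)/11! = 14684570/39916800 = 0.367879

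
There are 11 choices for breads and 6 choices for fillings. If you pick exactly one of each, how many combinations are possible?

By the multiplication principle: 11 x 6.

Final answer: 66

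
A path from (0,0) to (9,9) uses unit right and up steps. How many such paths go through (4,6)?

Paths (0,0)->(4,6): C(10,6) = 210.
Paths (4,6)->(9,9): C(8,3) = 56.
By multiplication principle: 210 x 56.

Final answer: 11760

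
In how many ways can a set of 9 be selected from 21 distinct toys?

C(21,9) = 21!/(9! x 12!).

Final answer: \binom{21}{9} = 293930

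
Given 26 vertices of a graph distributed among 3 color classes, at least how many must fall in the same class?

By pigeonhole with 26 objects and 3 categories: ceiling(26/3).

Final answer: 9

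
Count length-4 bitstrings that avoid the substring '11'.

A valid string ends in 0 (append to any length-(n-1) valid string) or in 01 (append to any length-(n-2) valid string), so a(n) = a(n-1) + a(n-2) with a(1)=2, a(2)=3.
Building up term by term: a(1)=2, a(2)=3, a(3)=5, a(4)=8.

Final answer: 8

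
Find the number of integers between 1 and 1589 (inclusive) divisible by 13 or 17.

Multiples of 13: 122. Multiples of 17: 93. Of both (lcm=221): 7.
By inclusion-exclusion: 122 + 93 - 7.

Final answer: 208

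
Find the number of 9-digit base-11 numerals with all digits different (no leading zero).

The leading digit has 10 choices (anything but zero); the next has 10 (anything but the first), then 9, and so on, one fewer each time.
Total: 10 x 10 x 9 x 8 x 7 x 6 x 5 x 4 x 3.

Final answer: 18144000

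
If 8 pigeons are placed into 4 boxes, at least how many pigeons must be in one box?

By the pigeonhole principle: ceiling(8/4).

Final answer: 2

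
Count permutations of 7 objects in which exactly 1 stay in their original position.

Choose which 1 elements are fixed: C(7,1) = 7.
Derange the remaining 6 using D(j) = (j-1)(D(j-1) + D(j-2)), D(0)=1, D(1)=0: D(2)=1, D(3)=2, D(4)=9, D(5)=44, D(6)=265.
Total: 7 x 265.

Final answer: C(7,1) D(6) = 1855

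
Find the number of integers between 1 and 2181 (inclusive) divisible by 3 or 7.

Multiples of 3: 727. Multiples of 7: 311. Of both (lcm=21): 103.
By inclusion-exclusion: 727 + 311 - 103.

Final answer: 935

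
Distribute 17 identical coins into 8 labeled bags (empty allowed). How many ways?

Stars and bars: C(n+k-1, k-1) = C(24,7).

Final answer: C(24,7) = 346104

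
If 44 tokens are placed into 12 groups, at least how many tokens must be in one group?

By the pigeonhole principle: ceiling(44/12).

Final answer: 4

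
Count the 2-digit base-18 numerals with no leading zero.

These are the integers in [18^1, 18^2), so the count is 18^2 - 18^1 = 17 x 18^1.

Final answer: 306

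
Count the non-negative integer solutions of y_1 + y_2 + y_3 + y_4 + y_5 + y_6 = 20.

Stars and bars with 20 stars and 5 bars:
C(20+6-1, 6-1) = C(25,5).

Final answer: C(25,5) = 53130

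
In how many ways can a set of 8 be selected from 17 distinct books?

C(17,8) = 17!/(8! x 9!).

Final answer: \binom{17}{8} = 24310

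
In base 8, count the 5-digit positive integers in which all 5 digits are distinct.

First digit: 7 (nonzero). Second: 7 (not first). Third: 6, etc.
Total: 7 x 7 x 6 x 5 x 4.

Final answer: 5880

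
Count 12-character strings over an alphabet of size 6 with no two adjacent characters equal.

Let g(n) count such strings. g(1) = 6, and each valid string of length n-1 extends in 5 ways (any symbol but the last), so g(n) = 5 g(n-1).
Total: g(12) = 6 x 5^11.

Final answer: 6 x 5^{11} = 292968750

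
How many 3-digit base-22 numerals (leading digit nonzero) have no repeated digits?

First digit: 21 (nonzero). Second: 21 (not first). Third: 20, etc.
Total: 21 x 21 x 20.

Final answer: 8820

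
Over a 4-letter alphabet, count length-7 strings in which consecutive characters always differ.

Let g(n) count such strings. g(1) = 4, and each valid string of length n-1 extends in 3 ways (any symbol but the last), so g(n) = 3 g(n-1).
Total: g(7) = 4 x 3^6.

Final answer: 4 x 3^{6} = 2916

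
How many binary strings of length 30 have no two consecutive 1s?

Classify by the final bit: ...0 gives a(n-1) strings, ...01 gives a(n-2) strings. Thus a(n) = a(n-1) + a(n-2) with a(1)=2, a(2)=3.
Building up term by term: a(1)=2, a(2)=3, a(3)=5, a(4)=8, a(5)=13, a(6)=21, a(7)=34, a(8)=55, a(9)=89, a(10)=144, a(11)=233, a(12)=377, a(13)=610, a(14)=987, a(15)=1597, a(16)=2584, a(17)=4181, a(18)=6765, a(19)=10946, a(20)=17711, a(21)=28657, a(22)=46368, a(23)=75025, a(24)=121393, a(25)=196418, a(26)=317811, a(27)=514229, a(28)=832040, a(29)=1346269, a(30)=2178309.

Final answer: 2178309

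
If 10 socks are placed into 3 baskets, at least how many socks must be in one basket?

By the pigeonhole principle: ceiling(10/3).

Final answer: 4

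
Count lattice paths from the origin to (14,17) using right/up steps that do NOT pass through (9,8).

Total paths to (14,17): C(31,17) = 265182525.
Paths through (9,8): C(17,8) x C(14,9) = 48668620.
Avoiding (9,8): 265182525 - 48668620.

Final answer: 216513905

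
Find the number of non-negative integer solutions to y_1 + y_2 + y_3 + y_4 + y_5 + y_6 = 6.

Stars and bars with 6 stars and 5 bars:
C(6+6-1, 6-1) = C(11,5).

Final answer: C(11,5) = 462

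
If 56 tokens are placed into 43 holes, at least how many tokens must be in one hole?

By the pigeonhole principle: ceiling(56/43).

Final answer: 2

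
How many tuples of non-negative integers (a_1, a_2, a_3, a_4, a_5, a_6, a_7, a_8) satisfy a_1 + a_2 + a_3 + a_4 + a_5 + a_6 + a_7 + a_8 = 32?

Stars and bars with 32 stars and 7 bars:
C(32+8-1, 8-1) = C(39,7).

Final answer: C(39,7) = 15380937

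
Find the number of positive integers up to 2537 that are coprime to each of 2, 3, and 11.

|div by 2|=1268, |div by 3|=845, |div by 11|=230.
|div by 2&3|=422, |div by 2&11|=115, |div by 3&11|=76, |div by all|=38.
By inclusion-exclusion, divisible by at least one: 1268+845+230-422-115-76+38 = 1768.
Not divisible by any: 2537 - 1768.

Final answer: 769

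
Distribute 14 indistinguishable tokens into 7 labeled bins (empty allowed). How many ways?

Stars and bars: C(n+k-1, k-1) = C(20,6).

Final answer: C(20,6) = 38760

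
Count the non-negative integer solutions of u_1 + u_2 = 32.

Stars and bars with 32 stars and 1 bars:
C(32+2-1, 2-1) = C(33,1).

Final answer: C(33,1) = 33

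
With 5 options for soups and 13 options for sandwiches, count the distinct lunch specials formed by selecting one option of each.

By the multiplication principle: 5 x 13.

Final answer: 65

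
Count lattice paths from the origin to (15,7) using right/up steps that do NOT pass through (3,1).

Total paths to (15,7): C(22,7) = 170544.
Paths through (3,1): C(4,1) x C(18,6) = 74256.
Avoiding (3,1): 170544 - 74256.

Final answer: 96288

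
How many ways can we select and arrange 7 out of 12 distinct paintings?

P(12,7) = 12!/(12-7)! = 12!/5!.

Final answer: P(12,7) = 3991680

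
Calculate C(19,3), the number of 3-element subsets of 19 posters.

C(19,3) = 19!/(3! x 16!).

Final answer: \binom{19}{3} = 969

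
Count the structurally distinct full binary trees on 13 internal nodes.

This is a standard Catalan-number count: the answer is C_n. Here n = 13.
C_n = (2n)!/(n!(n+1)!), so C_{13} = 26!/(13! x 14!) = C(26,13)/14 = 10400600/14.

Final answer: C_{13} = 742900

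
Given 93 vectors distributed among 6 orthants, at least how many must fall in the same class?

By pigeonhole with 93 objects and 6 categories: ceiling(93/6).

Final answer: 16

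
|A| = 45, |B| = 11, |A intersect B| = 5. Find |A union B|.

|A union B| = |A| + |B| - |A intersect B| = 45 + 11 - 5.

Final answer: 51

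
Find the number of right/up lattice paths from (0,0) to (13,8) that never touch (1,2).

Total paths to (13,8): C(21,8) = 203490.
Paths through (1,2): C(3,2) x C(18,6) = 55692.
Avoiding (1,2): 203490 - 55692.

Final answer: 147798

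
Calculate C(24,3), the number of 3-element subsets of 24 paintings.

C(24,3) = 24!/(3! x 21!).

Final answer: \binom{24}{3} = 2024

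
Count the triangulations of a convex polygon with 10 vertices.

The structures are counted by the Catalan number C_n. Here n = 10 - 2 = 8.
C_n = C(2n,n)/(n+1), so C_{8} = C(16,8)/9 = 12870/9.

Final answer: C_{8} = 1430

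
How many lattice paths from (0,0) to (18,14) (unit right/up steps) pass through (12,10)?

Paths (0,0)->(12,10): C(22,10) = 646646.
Paths (12,10)->(18,14): C(10,4) = 210.
By multiplication principle: 646646 x 210.

Final answer: 135795660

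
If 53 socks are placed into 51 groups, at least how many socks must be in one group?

By the pigeonhole principle: ceiling(53/51).

Final answer: 2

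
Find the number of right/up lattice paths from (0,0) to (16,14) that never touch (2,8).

Total paths to (16,14): C(30,14) = 145422675.
Paths through (2,8): C(10,8) x C(20,6) = 1744200.
Avoiding (2,8): 145422675 - 1744200.

Final answer: 143678475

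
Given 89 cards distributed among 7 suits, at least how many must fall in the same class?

By pigeonhole with 89 objects and 7 categories: ceiling(89/7).

Final answer: 13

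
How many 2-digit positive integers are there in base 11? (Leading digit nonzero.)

In base 11, the leading digit has 10 choices (1..10); each of the remaining 1 digits has 11 choices.
Total: 10 x 11^1.

Final answer: 110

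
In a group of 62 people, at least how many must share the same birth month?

There are 12 possible values for birth month. With 62 people and 12 categories, by pigeonhole: ceiling(62/12).

Final answer: 6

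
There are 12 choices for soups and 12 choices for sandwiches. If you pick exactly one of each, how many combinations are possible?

By the multiplication principle: 12 x 12.

Final answer: 144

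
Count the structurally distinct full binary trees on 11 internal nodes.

The structures are counted by the Catalan number C_n. Here n = 11.
C_n = (2n)!/(n!(n+1)!), so C_{11} = 22!/(11! x 12!) = C(22,11)/12 = 705432/12.

Final answer: C_{11} = 58786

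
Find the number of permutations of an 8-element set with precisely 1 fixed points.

Choose which 1 elements are fixed: C(8,1) = 8.
Derange the remaining 7 using D(j) = (j-1)(D(j-1) + D(j-2)), D(0)=1, D(1)=0: D(2)=1, D(3)=2, D(4)=9, D(5)=44, D(6)=265, D(7)=1854.
Total: 8 x 1854.

Final answer: C(8,1) D(7) = 14832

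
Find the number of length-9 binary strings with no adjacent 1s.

A valid string ends in 0 (append to any length-(n-1) valid string) or in 01 (append to any length-(n-2) valid string), so a(n) = a(n-1) + a(n-2) with a(1)=2, a(2)=3.
Iterating the recurrence: a(1)=2, a(2)=3, a(3)=5, a(4)=8, a(5)=13, a(6)=21, a(7)=34, a(8)=55, a(9)=89.

Final answer: 89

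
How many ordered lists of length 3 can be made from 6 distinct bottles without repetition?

P(6,3) = 6!/(6-3)! = 6!/3!.

Final answer: P(6,3) = 120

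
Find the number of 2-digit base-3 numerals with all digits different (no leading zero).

The leading digit has 2 choices (anything but zero); the next has 2 (anything but the first), then 1, and so on, one fewer each time.
Total: 2 x 2.

Final answer: 4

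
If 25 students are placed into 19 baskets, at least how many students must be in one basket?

By the pigeonhole principle: ceiling(25/19).

Final answer: 2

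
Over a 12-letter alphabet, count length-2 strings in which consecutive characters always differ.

First character: 12 choices. Each subsequent: 11 choices (must differ from the previous one).
Total: 12 x 11^1.

Final answer: 12 x 11^{1} = 132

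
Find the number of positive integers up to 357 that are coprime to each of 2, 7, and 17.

|div by 2|=178, |div by 7|=51, |div by 17|=21.
|div by 2&7|=25, |div by 2&17|=10, |div by 7&17|=3, |div by all|=1.
By inclusion-exclusion, divisible by at least one: 178+51+21-25-10-3+1 = 213.
Not divisible by any: 357 - 213.

Final answer: 144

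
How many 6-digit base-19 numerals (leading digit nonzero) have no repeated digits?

First digit: 18 (nonzero). Second: 18 (not first). Third: 17, etc.
Total: 18 x 18 x 17 x 16 x 15 x 14.

Final answer: 18506880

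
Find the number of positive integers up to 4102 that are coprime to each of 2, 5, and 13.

|div by 2|=2051, |div by 5|=820, |div by 13|=315.
|div by 2&5|=410, |div by 2&13|=157, |div by 5&13|=63, |div by all|=31.
By inclusion-exclusion, divisible by at least one: 2051+820+315-410-157-63+31 = 2587.
Not divisible by any: 4102 - 2587.

Final answer: 1515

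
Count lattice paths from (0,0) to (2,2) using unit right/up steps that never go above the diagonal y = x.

Total monotonic paths to (2,2): C(4,2) = 6.
A path is bad iff it touches y = x + 1; reflecting its initial segment maps bad paths bijectively onto all paths to (1,3), of which there are C(4,3) = 4.
Valid Dyck paths: 6 - 4.
(Equivalently, C_{2} = C(4,2)/3 = 6/3.)

Final answer: C_{2} = 2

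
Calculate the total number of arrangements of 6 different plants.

The number of ways to arrange 6 distinct objects is 6!.

Final answer: 6! = 720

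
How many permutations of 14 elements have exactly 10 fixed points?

Choose which 10 elements are fixed: C(14,10) = 1001.
Derange the remaining 4 using D(j) = (j-1)(D(j-1) + D(j-2)), D(0)=1, D(1)=0: D(2)=1, D(3)=2, D(4)=9.
Total: 1001 x 9.

Final answer: C(14,10) D(4) = 9009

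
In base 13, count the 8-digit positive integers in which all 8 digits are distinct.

First digit: 12 (nonzero). Second: 12 (not first). Third: 11, etc.
Total: 12 x 12 x 11 x 10 x 9 x 8 x 7 x 6.

Final answer: 47900160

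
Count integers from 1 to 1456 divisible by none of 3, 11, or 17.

|div by 3|=485, |div by 11|=132, |div by 17|=85.
|div by 3&11|=44, |div by 3&17|=28, |div by 11&17|=7, |div by all|=2.
By inclusion-exclusion, divisible by at least one: 485+132+85-44-28-7+2 = 625.
Not divisible by any: 1456 - 625.

Final answer: 831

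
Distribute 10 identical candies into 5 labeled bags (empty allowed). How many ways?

Stars and bars: C(n+k-1, k-1) = C(14,4).

Final answer: C(14,4) = 1001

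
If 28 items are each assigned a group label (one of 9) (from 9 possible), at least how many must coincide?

There are 9 possible values for group label (one of 9). With 28 items and 9 categories, by pigeonhole: ceiling(28/9).

Final answer: 4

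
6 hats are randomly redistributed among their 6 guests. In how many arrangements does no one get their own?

Derangements satisfy D(n) = (n-1)(D(n-1) + D(n-2)), starting from D(0)=1, D(1)=0.
D(2) = 1 x (0 + 1) = 1
D(3) = 2 x (1 + 0) = 2
D(4) = 3 x (2 + 1) = 9
D(5) = 4 x (9 + 2) = 44
D(6) = 5 x (D(5) + D(4)) = 5 x (44 + 9)

Final answer: D(6) = 265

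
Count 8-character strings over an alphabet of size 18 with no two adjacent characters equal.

Let g(n) count such strings. g(1) = 18, and each valid string of length n-1 extends in 17 ways (any symbol but the last), so g(n) = 17 g(n-1).
Total: g(8) = 18 x 17^7.

Final answer: 18 x 17^{7} = 7386096114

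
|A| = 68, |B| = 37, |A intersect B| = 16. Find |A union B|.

|A union B| = |A| + |B| - |A intersect B| = 68 + 37 - 16.

Final answer: 89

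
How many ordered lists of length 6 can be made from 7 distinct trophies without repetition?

P(7,6) = 7!/(7-6)! = 7!/1!.

Final answer: P(7,6) = 5040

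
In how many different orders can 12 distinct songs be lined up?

The number of ways to arrange 12 distinct objects is 12!.

Final answer: 12! = 479001600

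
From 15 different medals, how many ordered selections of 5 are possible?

P(15,5) = 15!/(15-5)! = 15!/10!.

Final answer: P(15,5) = 360360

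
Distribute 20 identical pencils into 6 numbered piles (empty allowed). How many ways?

Stars and bars: C(n+k-1, k-1) = C(25,5).

Final answer: C(25,5) = 53130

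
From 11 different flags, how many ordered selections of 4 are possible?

P(11,4) = 11!/(11-4)! = 11!/7!.

Final answer: P(11,4) = 7920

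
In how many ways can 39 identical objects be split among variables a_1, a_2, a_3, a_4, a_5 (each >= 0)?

Stars and bars with 39 stars and 4 bars:
C(39+5-1, 5-1) = C(43,4).

Final answer: C(43,4) = 123410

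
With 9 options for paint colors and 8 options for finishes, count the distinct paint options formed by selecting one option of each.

By the multiplication principle: 9 x 8.

Final answer: 72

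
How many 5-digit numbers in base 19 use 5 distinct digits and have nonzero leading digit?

First digit: 18 (nonzero). Second: 18 (not first). Third: 17, etc.
Total: 18 x 18 x 17 x 16 x 15.

Final answer: 1321920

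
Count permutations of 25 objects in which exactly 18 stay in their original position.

Choose which 18 elements are fixed: C(25,18) = 480700.
Derange the remaining 7 using D(j) = (j-1)(D(j-1) + D(j-2)), D(0)=1, D(1)=0: D(2)=1, D(3)=2, D(4)=9, D(5)=44, D(6)=265, D(7)=1854.
Total: 480700 x 1854.

Final answer: C(25,18) D(7) = 891217800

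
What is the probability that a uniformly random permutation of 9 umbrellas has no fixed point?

Use the recurrence D(n) = (n-1)(D(n-1) + D(n-2)) with D(0)=1, D(1)=0.
Building up: D(2)=1, D(3)=2, D(4)=9, D(5)=44, D(6)=265, D(7)=1854, D(8)=14833, D(9)=133496.
Total arrangements: 9! = 362880.
Probability = D(9)/9! = 16687/45360.

Final answer: D(9)/9! = 133496/362880 = 0.367879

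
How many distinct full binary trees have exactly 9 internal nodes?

The structures are counted by the Catalan number C_n. Here n = 9.
C_n = C(2n,n) - C(2n,n+1), so C_{9} = C(18,9) - C(18,10) = 48620 - 43758.

Final answer: C_{9} = 4862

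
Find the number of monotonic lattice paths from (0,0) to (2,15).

Each path has 2 right steps and 15 up steps in some order (17 steps total).
Choose which 15 of the 17 steps are up: C(17,15).

Final answer: C(17,15) = 136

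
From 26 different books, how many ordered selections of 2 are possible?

P(26,2) = 26!/(26-2)! = 26!/24!.

Final answer: P(26,2) = 650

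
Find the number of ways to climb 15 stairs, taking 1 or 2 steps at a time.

Condition on the final move: it is a 1-step (f(n-1) ways to get there) or a 2-step (f(n-2) ways), so f(n) = f(n-1) + f(n-2), with f(1)=1, f(2)=2.
Building up term by term: f(1)=1, f(2)=2, f(3)=3, f(4)=5, f(5)=8, f(6)=13, f(7)=21, f(8)=34, f(9)=55, f(10)=89, f(11)=144, f(12)=233, f(13)=377, f(14)=610, f(15)=987.

Final answer: 987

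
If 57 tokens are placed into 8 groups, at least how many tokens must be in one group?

By the pigeonhole principle: ceiling(57/8).

Final answer: 8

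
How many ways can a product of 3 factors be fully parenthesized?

This is a standard Catalan-number count: the answer is C_n. Here n = 3 - 1 = 2.
C_n = C(2n,n) - C(2n,n+1), so C_{2} = C(4,2) - C(4,3) = 6 - 4.

Final answer: C_{2} = 2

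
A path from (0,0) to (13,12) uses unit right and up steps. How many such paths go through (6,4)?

Paths (0,0)->(6,4): C(10,4) = 210.
Paths (6,4)->(13,12): C(15,8) = 6435.
By multiplication principle: 210 x 6435.

Final answer: 1351350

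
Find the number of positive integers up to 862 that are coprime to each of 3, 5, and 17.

|div by 3|=287, |div by 5|=172, |div by 17|=50.
|div by 3&5|=57, |div by 3&17|=16, |div by 5&17|=10, |div by all|=3.
By inclusion-exclusion, divisible by at least one: 287+172+50-57-16-10+3 = 429.
Not divisible by any: 862 - 429.

Final answer: 433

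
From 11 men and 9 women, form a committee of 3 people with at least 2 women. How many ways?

Sum over valid woman counts:
C(9,2)C(11,1) = 396
C(9,3)C(11,0) = 84
Total: 396 + 84.

Final answer: 480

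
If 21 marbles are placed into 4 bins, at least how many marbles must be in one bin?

By the pigeonhole principle: ceiling(21/4).

Final answer: 6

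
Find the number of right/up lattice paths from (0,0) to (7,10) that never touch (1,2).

Total paths to (7,10): C(17,10) = 19448.
Paths through (1,2): C(3,2) x C(14,8) = 9009.
Avoiding (1,2): 19448 - 9009.

Final answer: 10439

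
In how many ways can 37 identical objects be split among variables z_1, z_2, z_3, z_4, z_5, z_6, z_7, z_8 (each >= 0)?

Stars and bars with 37 stars and 7 bars:
C(37+8-1, 8-1) = C(44,7).

Final answer: C(44,7) = 38320568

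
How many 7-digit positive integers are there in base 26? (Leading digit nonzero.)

These are the integers in [26^6, 26^7), so the count is 26^7 - 26^6 = 25 x 26^6.

Final answer: 7722894400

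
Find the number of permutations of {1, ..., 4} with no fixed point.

Use the recurrence D(n) = (n-1)(D(n-1) + D(n-2)) with D(0)=1, D(1)=0.
D(2) = 1 x (0 + 1) = 1
D(3) = 2 x (1 + 0) = 2
D(4) = 3 x (D(3) + D(2)) = 3 x (2 + 1)

Final answer: D(4) = 9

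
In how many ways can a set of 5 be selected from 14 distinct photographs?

C(14,5) = 14!/(5! x (14-5)!).

Final answer: C(14,5) = 2002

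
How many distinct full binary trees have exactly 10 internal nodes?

The structures are counted by the Catalan number C_n. Here n = 10.
Using C_0 = 1 and C_(k+1) = C_k x 2(2k+1)/(k+2), build up term by term: C_1=1, C_2=2, C_3=5, C_4=14, C_5=42, C_6=132, C_7=429, C_8=1430, C_9=4862, C_10=16796.

Final answer: C_{10} = 16796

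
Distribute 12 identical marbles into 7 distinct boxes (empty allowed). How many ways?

Stars and bars: C(n+k-1, k-1) = C(18,6).

Final answer: C(18,6) = 18564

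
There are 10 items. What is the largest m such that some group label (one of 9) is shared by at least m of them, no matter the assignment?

There are 9 possible values for group label (one of 9). With 10 items and 9 categories, by pigeonhole: ceiling(10/9).

Final answer: 2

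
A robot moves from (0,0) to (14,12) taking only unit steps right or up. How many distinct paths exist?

Each path has 14 right steps and 12 up steps in some order (26 steps total).
Choose which 12 of the 26 steps are up: C(26,12).

Final answer: C(26,12) = 9657700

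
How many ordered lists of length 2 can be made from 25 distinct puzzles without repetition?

P(25,2) = 25!/(25-2)! = 25!/23!.

Final answer: P(25,2) = 600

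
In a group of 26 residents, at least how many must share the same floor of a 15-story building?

There are 15 possible values for floor of a 15-story building. With 26 residents and 15 categories, by pigeonhole: ceiling(26/15).

Final answer: 2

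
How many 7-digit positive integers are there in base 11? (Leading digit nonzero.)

These are the integers in [11^6, 11^7), so the count is 11^7 - 11^6 = 10 x 11^6.

Final answer: 17715610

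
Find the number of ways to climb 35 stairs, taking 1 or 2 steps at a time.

Condition on the final move: it is a 1-step (f(n-1) ways to get there) or a 2-step (f(n-2) ways), so f(n) = f(n-1) + f(n-2), with f(1)=1, f(2)=2.
Building up term by term: f(1)=1, f(2)=2, f(3)=3, f(4)=5, f(5)=8, f(6)=13, f(7)=21, f(8)=34, f(9)=55, f(10)=89, f(11)=144, f(12)=233, f(13)=377, f(14)=610, f(15)=987, f(16)=1597, f(17)=2584, f(18)=4181, f(19)=6765, f(20)=10946, f(21)=17711, f(22)=28657, f(23)=46368, f(24)=75025, f(25)=121393, f(26)=196418, f(27)=317811, f(28)=514229, f(29)=832040, f(30)=1346269, f(31)=2178309, f(32)=3524578, f(33)=5702887, f(34)=9227465, f(35)=14930352.

Final answer: 14930352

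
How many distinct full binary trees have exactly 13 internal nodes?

The structures are counted by the Catalan number C_n. Here n = 13.
C_n = (2n)!/(n!(n+1)!), so C_{13} = 26!/(13! x 14!) = C(26,13)/14 = 10400600/14.

Final answer: C_{13} = 742900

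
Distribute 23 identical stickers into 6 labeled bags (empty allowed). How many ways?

Stars and bars: C(n+k-1, k-1) = C(28,5).

Final answer: C(28,5) = 98280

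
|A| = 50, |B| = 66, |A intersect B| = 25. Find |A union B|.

|A union B| = |A| + |B| - |A intersect B| = 50 + 66 - 25.

Final answer: 91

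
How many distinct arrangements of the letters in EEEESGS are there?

Letters (E:4, G:1, S:2). Total letters: 7.
Permutations = 7!/(4! x 2!).

Final answer: 105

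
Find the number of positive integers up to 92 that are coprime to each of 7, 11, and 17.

|div by 7|=13, |div by 11|=8, |div by 17|=5.
|div by 7&11|=1, |div by 7&17|=0, |div by 11&17|=0, |div by all|=0.
By inclusion-exclusion, divisible by at least one: 13+8+5-1-0-0+0 = 25.
Not divisible by any: 92 - 25.

Final answer: 67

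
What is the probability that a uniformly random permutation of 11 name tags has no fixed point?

Derangements satisfy D(n) = (n-1)(D(n-1) + D(n-2)), starting from D(0)=1, D(1)=0.
Building up: D(2)=1, D(3)=2, D(4)=9, D(5)=44, D(6)=265, D(7)=1854, D(8)=14833, D(9)=133496, D(10)=1334961, D(11)=14684570.
Total arrangements: 11! = 39916800.
Probability = D(11)/11! = 1468457/3991680.

Final answer: D(11)/11! = 14684570/39916800 = 0.367879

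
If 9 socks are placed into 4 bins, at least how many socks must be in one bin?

By the pigeonhole principle: ceiling(9/4).

Final answer: 3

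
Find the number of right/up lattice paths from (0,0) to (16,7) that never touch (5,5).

Total paths to (16,7): C(23,7) = 245157.
Paths through (5,5): C(10,5) x C(13,2) = 19656.
Avoiding (5,5): 245157 - 19656.

Final answer: 225501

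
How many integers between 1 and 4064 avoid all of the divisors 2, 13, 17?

|div by 2|=2032, |div by 13|=312, |div by 17|=239.
|div by 2&13|=156, |div by 2&17|=119, |div by 13&17|=18, |div by all|=9.
By inclusion-exclusion, divisible by at least one: 2032+312+239-156-119-18+9 = 2299.
Not divisible by any: 4064 - 2299.

Final answer: 1765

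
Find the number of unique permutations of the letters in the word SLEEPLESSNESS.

Letters (E:4, L:2, N:1, P:1, S:5). Total letters: 13.
Permutations = 13!/(5! x 4! x 2!).

Final answer: 1081080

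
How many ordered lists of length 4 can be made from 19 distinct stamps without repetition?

P(19,4) = 19!/(19-4)! = 19!/15!.

Final answer: P(19,4) = 93024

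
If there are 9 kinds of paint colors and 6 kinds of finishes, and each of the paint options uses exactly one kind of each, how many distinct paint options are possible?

By the multiplication principle: 9 x 6.

Final answer: 54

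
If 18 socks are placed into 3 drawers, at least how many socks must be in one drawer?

By the pigeonhole principle: ceiling(18/3).

Final answer: 6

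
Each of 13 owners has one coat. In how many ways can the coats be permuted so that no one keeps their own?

Use the recurrence D(n) = (n-1)(D(n-1) + D(n-2)) with D(0)=1, D(1)=0.
D(2) = 1 x (0 + 1) = 1
D(3) = 2 x (1 + 0) = 2
D(4) = 3 x (2 + 1) = 9
D(5) = 4 x (9 + 2) = 44
D(6) = 5 x (44 + 9) = 265
D(7) = 6 x (265 + 44) = 1854
D(8) = 7 x (1854 + 265) = 14833
D(9) = 8 x (14833 + 1854) = 133496
D(10) = 9 x (133496 + 14833) = 1334961
D(11) = 10 x (1334961 + 133496) = 14684570
D(12) = 11 x (14684570 + 1334961) = 176214841
D(13) = 12 x (D(12) + D(11)) = 12 x (176214841 + 14684570)

Final answer: D(13) = 2290792932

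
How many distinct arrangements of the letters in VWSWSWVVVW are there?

Letters (S:2, V:4, W:4). Total letters: 10.
Permutations = 10!/(4! x 4! x 2!).

Final answer: 3150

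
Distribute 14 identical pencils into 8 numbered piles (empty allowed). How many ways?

Stars and bars: C(n+k-1, k-1) = C(21,7).

Final answer: C(21,7) = 116280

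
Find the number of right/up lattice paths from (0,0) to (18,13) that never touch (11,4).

Total paths to (18,13): C(31,13) = 206253075.
Paths through (11,4): C(15,4) x C(16,9) = 15615600.
Avoiding (11,4): 206253075 - 15615600.

Final answer: 190637475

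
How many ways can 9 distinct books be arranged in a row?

The number of ways to arrange 9 distinct objects is 9!.

Final answer: 9! = 362880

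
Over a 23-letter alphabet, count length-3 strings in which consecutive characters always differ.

First character: 23 choices. Each subsequent: 22 choices (must differ from the previous one).
Total: 23 x 22^2.

Final answer: 23 x 22^{2} = 11132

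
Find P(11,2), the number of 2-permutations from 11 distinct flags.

P(11,2) = 11!/(11-2)! = 11!/9!.

Final answer: P(11,2) = 110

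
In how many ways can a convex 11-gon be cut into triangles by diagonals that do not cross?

This is a standard Catalan-number count: the answer is C_n. Here n = 11 - 2 = 9.
C_n = C(2n,n) - C(2n,n+1), so C_{9} = C(18,9) - C(18,10) = 48620 - 43758.

Final answer: C_{9} = 4862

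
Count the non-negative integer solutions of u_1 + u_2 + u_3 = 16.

Stars and bars with 16 stars and 2 bars:
C(16+3-1, 3-1) = C(18,2).

Final answer: C(18,2) = 153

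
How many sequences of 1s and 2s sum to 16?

Condition on the final move: it is a 1-step (f(n-1) ways to get there) or a 2-step (f(n-2) ways), so f(n) = f(n-1) + f(n-2), with f(1)=1, f(2)=2.
Iterating the recurrence: f(1)=1, f(2)=2, f(3)=3, f(4)=5, f(5)=8, f(6)=13, f(7)=21, f(8)=34, f(9)=55, f(10)=89, f(11)=144, f(12)=233, f(13)=377, f(14)=610, f(15)=987, f(16)=1597.

Final answer: 1597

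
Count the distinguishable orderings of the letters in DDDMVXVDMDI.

Letters (D:5, I:1, M:2, V:2, X:1). Total letters: 11.
Permutations = 11!/(5! x 2! x 2!).

Final answer: 83160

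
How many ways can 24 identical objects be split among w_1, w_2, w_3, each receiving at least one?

Substitute w'_i = w_i - 1 (so w'_i >= 0). Then sum w'_i = 24 - 3 = 21.
Stars and bars: C(21+3-1, 3-1) = C(23,2).

Final answer: C(23,2) = 253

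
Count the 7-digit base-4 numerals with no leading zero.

Leading digit: 3 options (nonzero). Other 6 digit(s): 4 options each.
Total: 3 x 4^6.

Final answer: 12288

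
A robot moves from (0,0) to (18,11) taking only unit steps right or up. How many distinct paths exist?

Each path has 18 right steps and 11 up steps in some order (29 steps total).
Choose which 11 of the 29 steps are up: C(29,11).

Final answer: C(29,11) = 34597290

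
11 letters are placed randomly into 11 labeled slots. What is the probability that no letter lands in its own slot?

D(n) = (n-1)(D(n-1) + D(n-2)), D(0)=1, D(1)=0.
Building up: D(2)=1, D(3)=2, D(4)=9, D(5)=44, D(6)=265, D(7)=1854, D(8)=14833, D(9)=133496, D(10)=1334961, D(11)=14684570.
Total arrangements: 11! = 39916800.
Probability = D(11)/11! = 1468457/3991680.

Final answer: D(11)/11! = 14684570/39916800 = 0.367879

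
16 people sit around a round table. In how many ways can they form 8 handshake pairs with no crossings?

This is a standard Catalan-number count: the answer is C_n. Here n = 16/2 = 8.
C_n = C(2n,n) - C(2n,n+1), so C_{8} = C(16,8) - C(16,9) = 12870 - 11440.

Final answer: C_{8} = 1430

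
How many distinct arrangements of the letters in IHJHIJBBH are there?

Letters (B:2, H:3, I:2, J:2). Total letters: 9.
Permutations = 9!/(3! x 2! x 2! x 2!).

Final answer: 7560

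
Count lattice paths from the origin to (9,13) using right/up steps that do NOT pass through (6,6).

Total paths to (9,13): C(22,13) = 497420.
Paths through (6,6): C(12,6) x C(10,7) = 110880.
Avoiding (6,6): 497420 - 110880.

Final answer: 386540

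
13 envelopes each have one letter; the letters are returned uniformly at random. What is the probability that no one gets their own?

Derangements satisfy D(n) = (n-1)(D(n-1) + D(n-2)), starting from D(0)=1, D(1)=0.
Building up: D(2)=1, D(3)=2, D(4)=9, D(5)=44, D(6)=265, D(7)=1854, D(8)=14833, D(9)=133496, D(10)=1334961, D(11)=14684570, D(12)=176214841, D(13)=2290792932.
Total arrangements: 13! = 6227020800.
Probability = D(13)/13! = 63633137/172972800.

Final answer: D(13)/13! = 2290792932/6227020800 = 0.367879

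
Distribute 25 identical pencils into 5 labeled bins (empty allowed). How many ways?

Stars and bars: C(n+k-1, k-1) = C(29,4).

Final answer: C(29,4) = 23751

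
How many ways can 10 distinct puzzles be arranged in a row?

The number of ways to arrange 10 distinct objects is 10!.

Final answer: 10! = 3628800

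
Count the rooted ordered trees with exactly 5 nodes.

This is counted by the nth Catalan number C_n. Here n = 5 - 1 = 4.
C_n = (2n)!/(n!(n+1)!), so C_{4} = 8!/(4! x 5!) = C(8,4)/5 = 70/5.

Final answer: C_{4} = 14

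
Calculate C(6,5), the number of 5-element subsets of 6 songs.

C(6,5) = 6!/(5! x (6-5)!).

Final answer: C(6,5) = 6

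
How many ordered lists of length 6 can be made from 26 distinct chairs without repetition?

P(26,6) = 26!/(26-6)! = 26!/20!.

Final answer: P(26,6) = 165765600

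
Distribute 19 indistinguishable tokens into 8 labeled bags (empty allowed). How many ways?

Stars and bars: C(n+k-1, k-1) = C(26,7).

Final answer: C(26,7) = 657800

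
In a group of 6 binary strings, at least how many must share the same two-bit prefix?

There are 4 possible values for two-bit prefix. With 6 binary strings and 4 categories, by pigeonhole: ceiling(6/4).

Final answer: 2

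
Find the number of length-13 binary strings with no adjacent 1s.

Classify by the final bit: ...0 gives a(n-1) strings, ...01 gives a(n-2) strings. Thus a(n) = a(n-1) + a(n-2) with a(1)=2, a(2)=3.
Computing successive values: a(1)=2, a(2)=3, a(3)=5, a(4)=8, a(5)=13, a(6)=21, a(7)=34, a(8)=55, a(9)=89, a(10)=144, a(11)=233, a(12)=377, a(13)=610.

Final answer: 610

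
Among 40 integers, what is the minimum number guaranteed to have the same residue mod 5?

There are 5 possible values for residue mod 5. With 40 integers and 5 categories, by pigeonhole: ceiling(40/5).

Final answer: 8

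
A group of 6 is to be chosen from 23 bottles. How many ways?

C(23,6) = 23!/(6! x (23-6)!).

Final answer: C(23,6) = 100947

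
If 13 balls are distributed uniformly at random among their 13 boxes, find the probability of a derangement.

Use the recurrence D(n) = (n-1)(D(n-1) + D(n-2)) with D(0)=1, D(1)=0.
Building up: D(2)=1, D(3)=2, D(4)=9, D(5)=44, D(6)=265, D(7)=1854, D(8)=14833, D(9)=133496, D(10)=1334961, D(11)=14684570, D(12)=176214841, D(13)=2290792932.
Total arrangements: 13! = 6227020800.
Probability = D(13)/13! = 63633137/172972800.

Final answer: D(13)/13! = 2290792932/6227020800 = 0.367879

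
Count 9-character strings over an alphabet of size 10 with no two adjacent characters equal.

Let g(n) count such strings. g(1) = 10, and each valid string of length n-1 extends in 9 ways (any symbol but the last), so g(n) = 9 g(n-1).
Total: g(9) = 10 x 9^8.

Final answer: 10 x 9^{8} = 430467210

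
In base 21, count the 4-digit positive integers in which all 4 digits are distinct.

First digit: 20 (nonzero). Second: 20 (not first). Third: 19, etc.
Total: 20 x 20 x 19 x 18.

Final answer: 136800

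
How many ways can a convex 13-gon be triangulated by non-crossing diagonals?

This is a standard Catalan-number count: the answer is C_n. Here n = 13 - 2 = 11.
Using C_0 = 1 and C_(k+1) = C_k x 2(2k+1)/(k+2), build up term by term: C_1=1, C_2=2, C_3=5, C_4=14, C_5=42, C_6=132, C_7=429, C_8=1430, C_9=4862, C_10=16796, C_11=58786.

Final answer: C_{11} = 58786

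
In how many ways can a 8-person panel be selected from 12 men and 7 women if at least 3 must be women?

Sum over valid woman counts:
C(7,3)C(12,5) = 27720
C(7,4)C(12,4) = 17325
C(7,5)C(12,3) = 4620
C(7,6)C(12,2) = 462
C(7,7)C(12,1) = 12
Total: 27720 + 17325 + 4620 + 462 + 12.

Final answer: 50139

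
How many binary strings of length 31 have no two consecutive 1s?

A valid string ends in 0 (append to any length-(n-1) valid string) or in 01 (append to any length-(n-2) valid string), so a(n) = a(n-1) + a(n-2) with a(1)=2, a(2)=3.
Iterating the recurrence: a(1)=2, a(2)=3, a(3)=5, a(4)=8, a(5)=13, a(6)=21, a(7)=34, a(8)=55, a(9)=89, a(10)=144, a(11)=233, a(12)=377, a(13)=610, a(14)=987, a(15)=1597, a(16)=2584, a(17)=4181, a(18)=6765, a(19)=10946, a(20)=17711, a(21)=28657, a(22)=46368, a(23)=75025, a(24)=121393, a(25)=196418, a(26)=317811, a(27)=514229, a(28)=832040, a(29)=1346269, a(30)=2178309, a(31)=3524578.

Final answer: 3524578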